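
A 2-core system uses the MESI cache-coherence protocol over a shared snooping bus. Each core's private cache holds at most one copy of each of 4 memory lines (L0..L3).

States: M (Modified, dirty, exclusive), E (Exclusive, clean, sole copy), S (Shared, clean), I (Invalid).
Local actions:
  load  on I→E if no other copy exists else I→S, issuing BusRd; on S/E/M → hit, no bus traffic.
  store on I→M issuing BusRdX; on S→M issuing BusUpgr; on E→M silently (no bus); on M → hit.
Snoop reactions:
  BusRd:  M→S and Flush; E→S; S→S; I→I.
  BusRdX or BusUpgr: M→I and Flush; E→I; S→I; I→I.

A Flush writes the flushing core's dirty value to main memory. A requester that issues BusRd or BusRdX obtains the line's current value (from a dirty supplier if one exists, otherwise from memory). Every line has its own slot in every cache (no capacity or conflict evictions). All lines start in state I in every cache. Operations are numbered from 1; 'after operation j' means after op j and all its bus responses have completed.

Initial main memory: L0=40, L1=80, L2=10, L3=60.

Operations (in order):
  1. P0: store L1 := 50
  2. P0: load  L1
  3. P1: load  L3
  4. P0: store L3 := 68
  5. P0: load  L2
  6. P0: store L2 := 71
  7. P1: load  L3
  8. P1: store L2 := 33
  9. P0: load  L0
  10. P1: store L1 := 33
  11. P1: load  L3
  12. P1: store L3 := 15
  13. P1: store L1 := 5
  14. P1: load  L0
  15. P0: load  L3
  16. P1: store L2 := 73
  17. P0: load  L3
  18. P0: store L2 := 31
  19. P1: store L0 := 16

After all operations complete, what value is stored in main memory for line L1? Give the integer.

memory[L1] = 50

  op1 P0: store L1 := 50 → M/I on L1; bus BusRdX; mem=80
  op2 P0: load  L1 → M/I on L1; bus (none); mem=80
  op3 P1: load  L3 → I/E on L3; bus BusRd; mem=60
  op4 P0: store L3 := 68 → M/I on L3; bus BusRdX; mem=60
  op5 P0: load  L2 → E/I on L2; bus BusRd; mem=10
  op6 P0: store L2 := 71 → M/I on L2; bus (none); mem=10
  op7 P1: load  L3 → S/S on L3; bus BusRd Flush; mem=68
  op8 P1: store L2 := 33 → I/M on L2; bus BusRdX Flush; mem=71
  op9 P0: load  L0 → E/I on L0; bus BusRd; mem=40
  op10 P1: store L1 := 33 → I/M on L1; bus BusRdX Flush; mem=50
  op11 P1: load  L3 → S/S on L3; bus (none); mem=68
  op12 P1: store L3 := 15 → I/M on L3; bus BusUpgr; mem=68
  op13 P1: store L1 := 5 → I/M on L1; bus (none); mem=50
  op14 P1: load  L0 → S/S on L0; bus BusRd; mem=40
  op15 P0: load  L3 → S/S on L3; bus BusRd Flush; mem=15
  op16 P1: store L2 := 73 → I/M on L2; bus (none); mem=71
  op17 P0: load  L3 → S/S on L3; bus (none); mem=15
  op18 P0: store L2 := 31 → M/I on L2; bus BusRdX Flush; mem=73
  op19 P1: store L0 := 16 → I/M on L0; bus BusUpgr; mem=40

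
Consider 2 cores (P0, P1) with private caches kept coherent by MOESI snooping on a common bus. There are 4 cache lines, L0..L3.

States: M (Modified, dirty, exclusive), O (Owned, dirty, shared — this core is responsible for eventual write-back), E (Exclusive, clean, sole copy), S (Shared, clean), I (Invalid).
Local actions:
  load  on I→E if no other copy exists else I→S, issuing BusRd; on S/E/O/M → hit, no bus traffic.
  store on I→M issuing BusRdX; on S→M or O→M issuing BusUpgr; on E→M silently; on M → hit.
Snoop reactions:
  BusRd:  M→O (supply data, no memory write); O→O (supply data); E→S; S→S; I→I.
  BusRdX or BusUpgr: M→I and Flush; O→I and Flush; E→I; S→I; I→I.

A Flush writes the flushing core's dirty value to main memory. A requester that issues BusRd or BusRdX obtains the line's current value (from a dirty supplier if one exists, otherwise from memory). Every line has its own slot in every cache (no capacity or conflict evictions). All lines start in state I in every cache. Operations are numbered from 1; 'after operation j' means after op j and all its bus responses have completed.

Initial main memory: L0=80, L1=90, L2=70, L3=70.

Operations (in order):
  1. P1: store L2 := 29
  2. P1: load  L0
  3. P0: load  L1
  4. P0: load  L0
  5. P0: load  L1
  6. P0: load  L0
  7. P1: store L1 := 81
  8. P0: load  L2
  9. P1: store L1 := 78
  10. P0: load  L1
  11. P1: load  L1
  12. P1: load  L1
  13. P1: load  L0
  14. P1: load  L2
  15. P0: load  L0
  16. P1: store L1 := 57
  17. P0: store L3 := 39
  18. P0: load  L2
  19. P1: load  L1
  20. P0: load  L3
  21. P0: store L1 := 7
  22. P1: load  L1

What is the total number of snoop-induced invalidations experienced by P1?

invalidations = 1

[1] P1: store L2 := 29 | P0:I, P1:M(29) | bus: BusRdX
[2] P1: load  L0 | P0:I, P1:E(80) | bus: BusRd
[3] P0: load  L1 | P0:E(90), P1:I | bus: BusRd
[4] P0: load  L0 | P0:S(80), P1:S(80) | bus: BusRd
[5] P0: load  L1 | P0:E(90), P1:I | bus: none
[6] P0: load  L0 | P0:S(80), P1:S(80) | bus: none
[7] P1: store L1 := 81 | P0:I, P1:M(81) | bus: BusRdX
[8] P0: load  L2 | P0:S(29), P1:O(29) | bus: BusRd
[9] P1: store L1 := 78 | P0:I, P1:M(78) | bus: none
[10] P0: load  L1 | P0:S(78), P1:O(78) | bus: BusRd
[11] P1: load  L1 | P0:S(78), P1:O(78) | bus: none
[12] P1: load  L1 | P0:S(78), P1:O(78) | bus: none
[13] P1: load  L0 | P0:S(80), P1:S(80) | bus: none
[14] P1: load  L2 | P0:S(29), P1:O(29) | bus: none
[15] P0: load  L0 | P0:S(80), P1:S(80) | bus: none
[16] P1: store L1 := 57 | P0:I, P1:M(57) | bus: BusUpgr
[17] P0: store L3 := 39 | P0:M(39), P1:I | bus: BusRdX
[18] P0: load  L2 | P0:S(29), P1:O(29) | bus: none
[19] P1: load  L1 | P0:I, P1:M(57) | bus: none
[20] P0: load  L3 | P0:M(39), P1:I | bus: none
[21] P0: store L1 := 7 | P0:M(7), P1:I | bus: BusRdX,Flush
[22] P1: load  L1 | P0:O(7), P1:S(7) | bus: BusRd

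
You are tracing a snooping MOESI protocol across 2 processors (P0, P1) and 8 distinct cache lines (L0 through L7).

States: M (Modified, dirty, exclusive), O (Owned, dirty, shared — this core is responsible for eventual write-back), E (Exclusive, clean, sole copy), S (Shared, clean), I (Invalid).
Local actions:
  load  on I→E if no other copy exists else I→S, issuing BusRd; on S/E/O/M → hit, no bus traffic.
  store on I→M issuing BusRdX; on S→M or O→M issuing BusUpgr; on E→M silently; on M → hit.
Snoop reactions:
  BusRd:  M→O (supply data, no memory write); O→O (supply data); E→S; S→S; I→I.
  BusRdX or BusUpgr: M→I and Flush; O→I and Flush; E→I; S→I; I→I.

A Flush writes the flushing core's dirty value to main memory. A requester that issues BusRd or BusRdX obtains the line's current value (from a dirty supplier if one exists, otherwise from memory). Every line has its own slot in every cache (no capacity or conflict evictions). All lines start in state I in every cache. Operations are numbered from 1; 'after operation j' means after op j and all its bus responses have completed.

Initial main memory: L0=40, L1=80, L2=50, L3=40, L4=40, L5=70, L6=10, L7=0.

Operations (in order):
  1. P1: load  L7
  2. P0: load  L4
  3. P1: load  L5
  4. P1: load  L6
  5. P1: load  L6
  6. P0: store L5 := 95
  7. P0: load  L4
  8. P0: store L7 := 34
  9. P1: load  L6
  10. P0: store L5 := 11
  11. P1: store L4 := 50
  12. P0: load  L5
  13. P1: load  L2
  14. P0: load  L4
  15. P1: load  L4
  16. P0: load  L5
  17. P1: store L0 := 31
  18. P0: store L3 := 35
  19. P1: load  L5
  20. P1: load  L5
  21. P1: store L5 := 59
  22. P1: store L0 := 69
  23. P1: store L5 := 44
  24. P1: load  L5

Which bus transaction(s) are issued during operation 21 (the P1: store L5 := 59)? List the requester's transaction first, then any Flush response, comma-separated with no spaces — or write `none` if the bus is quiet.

bus = BusUpgr,Flush

step 1: P1: load  L7  ⟶  IE  (L7)  txn=BusRd  M[L7]=0
step 2: P0: load  L4  ⟶  EI  (L4)  txn=BusRd  M[L4]=40
step 3: P1: load  L5  ⟶  IE  (L5)  txn=BusRd  M[L5]=70
step 4: P1: load  L6  ⟶  IE  (L6)  txn=BusRd  M[L6]=10
step 5: P1: load  L6  ⟶  IE  (L6)  txn=∅  M[L6]=10
step 6: P0: store L5 := 95  ⟶  MI  (L5)  txn=BusRdX  M[L5]=70
step 7: P0: load  L4  ⟶  EI  (L4)  txn=∅  M[L4]=40
step 8: P0: store L7 := 34  ⟶  MI  (L7)  txn=BusRdX  M[L7]=0
step 9: P1: load  L6  ⟶  IE  (L6)  txn=∅  M[L6]=10
step 10: P0: store L5 := 11  ⟶  MI  (L5)  txn=∅  M[L5]=70
step 11: P1: store L4 := 50  ⟶  IM  (L4)  txn=BusRdX  M[L4]=40
step 12: P0: load  L5  ⟶  MI  (L5)  txn=∅  M[L5]=70
step 13: P1: load  L2  ⟶  IE  (L2)  txn=BusRd  M[L2]=50
step 14: P0: load  L4  ⟶  SO  (L4)  txn=BusRd  M[L4]=40
step 15: P1: load  L4  ⟶  SO  (L4)  txn=∅  M[L4]=40
step 16: P0: load  L5  ⟶  MI  (L5)  txn=∅  M[L5]=70
step 17: P1: store L0 := 31  ⟶  IM  (L0)  txn=BusRdX  M[L0]=40
step 18: P0: store L3 := 35  ⟶  MI  (L3)  txn=BusRdX  M[L3]=40
step 19: P1: load  L5  ⟶  OS  (L5)  txn=BusRd  M[L5]=70
step 20: P1: load  L5  ⟶  OS  (L5)  txn=∅  M[L5]=70
step 21: P1: store L5 := 59  ⟶  IM  (L5)  txn=BusUpgr+Flush  M[L5]=11
step 22: P1: store L0 := 69  ⟶  IM  (L0)  txn=∅  M[L0]=40
step 23: P1: store L5 := 44  ⟶  IM  (L5)  txn=∅  M[L5]=11
step 24: P1: load  L5  ⟶  IM  (L5)  txn=∅  M[L5]=11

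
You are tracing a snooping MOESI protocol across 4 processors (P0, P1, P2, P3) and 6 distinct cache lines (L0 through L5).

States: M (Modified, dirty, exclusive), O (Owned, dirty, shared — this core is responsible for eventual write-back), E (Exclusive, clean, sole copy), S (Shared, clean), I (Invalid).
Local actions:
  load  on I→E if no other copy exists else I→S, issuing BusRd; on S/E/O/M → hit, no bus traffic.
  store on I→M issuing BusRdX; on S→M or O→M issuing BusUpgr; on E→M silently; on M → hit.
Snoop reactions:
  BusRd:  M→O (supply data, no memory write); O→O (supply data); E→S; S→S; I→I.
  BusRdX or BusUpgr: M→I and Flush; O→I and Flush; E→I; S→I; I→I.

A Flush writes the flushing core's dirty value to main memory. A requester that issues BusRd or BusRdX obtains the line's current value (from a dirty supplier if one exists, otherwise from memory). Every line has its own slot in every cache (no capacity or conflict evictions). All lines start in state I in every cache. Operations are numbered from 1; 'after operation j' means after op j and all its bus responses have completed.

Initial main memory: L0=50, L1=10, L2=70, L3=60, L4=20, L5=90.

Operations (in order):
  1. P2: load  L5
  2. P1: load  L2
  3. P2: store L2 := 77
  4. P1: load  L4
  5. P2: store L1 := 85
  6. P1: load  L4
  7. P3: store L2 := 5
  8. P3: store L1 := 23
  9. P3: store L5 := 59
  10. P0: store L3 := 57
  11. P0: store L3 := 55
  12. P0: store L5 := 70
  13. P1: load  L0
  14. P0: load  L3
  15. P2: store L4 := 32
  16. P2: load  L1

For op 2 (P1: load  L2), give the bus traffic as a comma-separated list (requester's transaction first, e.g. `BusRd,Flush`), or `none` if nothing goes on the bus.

bus = BusRd

step 1: P2: load  L5  ⟶  IIEI  (L5)  txn=BusRd  M[L5]=90
step 2: P1: load  L2  ⟶  IEII  (L2)  txn=BusRd  M[L2]=70
step 3: P2: store L2 := 77  ⟶  IIMI  (L2)  txn=BusRdX  M[L2]=70
step 4: P1: load  L4  ⟶  IEII  (L4)  txn=BusRd  M[L4]=20
step 5: P2: store L1 := 85  ⟶  IIMI  (L1)  txn=BusRdX  M[L1]=10
step 6: P1: load  L4  ⟶  IEII  (L4)  txn=∅  M[L4]=20
step 7: P3: store L2 := 5  ⟶  IIIM  (L2)  txn=BusRdX+Flush  M[L2]=77
step 8: P3: store L1 := 23  ⟶  IIIM  (L1)  txn=BusRdX+Flush  M[L1]=85
step 9: P3: store L5 := 59  ⟶  IIIM  (L5)  txn=BusRdX  M[L5]=90
step 10: P0: store L3 := 57  ⟶  MIII  (L3)  txn=BusRdX  M[L3]=60
step 11: P0: store L3 := 55  ⟶  MIII  (L3)  txn=∅  M[L3]=60
step 12: P0: store L5 := 70  ⟶  MIII  (L5)  txn=BusRdX+Flush  M[L5]=59
step 13: P1: load  L0  ⟶  IEII  (L0)  txn=BusRd  M[L0]=50
step 14: P0: load  L3  ⟶  MIII  (L3)  txn=∅  M[L3]=60
step 15: P2: store L4 := 32  ⟶  IIMI  (L4)  txn=BusRdX  M[L4]=20
step 16: P2: load  L1  ⟶  IISO  (L1)  txn=BusRd  M[L1]=85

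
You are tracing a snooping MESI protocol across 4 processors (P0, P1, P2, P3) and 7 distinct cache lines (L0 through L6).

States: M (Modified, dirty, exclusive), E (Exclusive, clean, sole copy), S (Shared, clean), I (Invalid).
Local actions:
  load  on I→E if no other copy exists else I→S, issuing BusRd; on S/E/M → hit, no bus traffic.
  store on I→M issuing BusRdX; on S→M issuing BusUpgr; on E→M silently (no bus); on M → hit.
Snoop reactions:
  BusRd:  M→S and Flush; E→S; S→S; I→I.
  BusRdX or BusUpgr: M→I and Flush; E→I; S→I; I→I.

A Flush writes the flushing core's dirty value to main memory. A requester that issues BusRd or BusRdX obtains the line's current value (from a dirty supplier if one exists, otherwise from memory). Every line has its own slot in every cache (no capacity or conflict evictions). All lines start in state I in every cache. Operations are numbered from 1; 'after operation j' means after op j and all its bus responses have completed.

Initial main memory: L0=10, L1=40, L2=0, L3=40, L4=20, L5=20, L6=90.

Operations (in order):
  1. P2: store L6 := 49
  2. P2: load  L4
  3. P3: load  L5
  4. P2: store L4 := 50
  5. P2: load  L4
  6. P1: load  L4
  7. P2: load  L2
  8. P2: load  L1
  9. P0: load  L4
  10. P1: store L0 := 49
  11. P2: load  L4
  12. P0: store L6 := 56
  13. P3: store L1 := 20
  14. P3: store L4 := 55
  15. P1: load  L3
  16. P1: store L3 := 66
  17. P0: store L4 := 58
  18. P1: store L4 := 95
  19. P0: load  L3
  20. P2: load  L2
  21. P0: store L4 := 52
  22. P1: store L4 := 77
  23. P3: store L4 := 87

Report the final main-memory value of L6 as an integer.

memory[L6] = 49

  op1 P2: store L6 := 49 → I/I/M/I on L6; bus BusRdX; mem=90
  op2 P2: load  L4 → I/I/E/I on L4; bus BusRd; mem=20
  op3 P3: load  L5 → I/I/I/E on L5; bus BusRd; mem=20
  op4 P2: store L4 := 50 → I/I/M/I on L4; bus (none); mem=20
  op5 P2: load  L4 → I/I/M/I on L4; bus (none); mem=20
  op6 P1: load  L4 → I/S/S/I on L4; bus BusRd Flush; mem=50
  op7 P2: load  L2 → I/I/E/I on L2; bus BusRd; mem=0
  op8 P2: load  L1 → I/I/E/I on L1; bus BusRd; mem=40
  op9 P0: load  L4 → S/S/S/I on L4; bus BusRd; mem=50
  op10 P1: store L0 := 49 → I/M/I/I on L0; bus BusRdX; mem=10
  op11 P2: load  L4 → S/S/S/I on L4; bus (none); mem=50
  op12 P0: store L6 := 56 → M/I/I/I on L6; bus BusRdX Flush; mem=49
  op13 P3: store L1 := 20 → I/I/I/M on L1; bus BusRdX; mem=40
  op14 P3: store L4 := 55 → I/I/I/M on L4; bus BusRdX; mem=50
  op15 P1: load  L3 → I/E/I/I on L3; bus BusRd; mem=40
  op16 P1: store L3 := 66 → I/M/I/I on L3; bus (none); mem=40
  op17 P0: store L4 := 58 → M/I/I/I on L4; bus BusRdX Flush; mem=55
  op18 P1: store L4 := 95 → I/M/I/I on L4; bus BusRdX Flush; mem=58
  op19 P0: load  L3 → S/S/I/I on L3; bus BusRd Flush; mem=66
  op20 P2: load  L2 → I/I/E/I on L2; bus (none); mem=0
  op21 P0: store L4 := 52 → M/I/I/I on L4; bus BusRdX Flush; mem=95
  op22 P1: store L4 := 77 → I/M/I/I on L4; bus BusRdX Flush; mem=52
  op23 P3: store L4 := 87 → I/I/I/M on L4; bus BusRdX Flush; mem=77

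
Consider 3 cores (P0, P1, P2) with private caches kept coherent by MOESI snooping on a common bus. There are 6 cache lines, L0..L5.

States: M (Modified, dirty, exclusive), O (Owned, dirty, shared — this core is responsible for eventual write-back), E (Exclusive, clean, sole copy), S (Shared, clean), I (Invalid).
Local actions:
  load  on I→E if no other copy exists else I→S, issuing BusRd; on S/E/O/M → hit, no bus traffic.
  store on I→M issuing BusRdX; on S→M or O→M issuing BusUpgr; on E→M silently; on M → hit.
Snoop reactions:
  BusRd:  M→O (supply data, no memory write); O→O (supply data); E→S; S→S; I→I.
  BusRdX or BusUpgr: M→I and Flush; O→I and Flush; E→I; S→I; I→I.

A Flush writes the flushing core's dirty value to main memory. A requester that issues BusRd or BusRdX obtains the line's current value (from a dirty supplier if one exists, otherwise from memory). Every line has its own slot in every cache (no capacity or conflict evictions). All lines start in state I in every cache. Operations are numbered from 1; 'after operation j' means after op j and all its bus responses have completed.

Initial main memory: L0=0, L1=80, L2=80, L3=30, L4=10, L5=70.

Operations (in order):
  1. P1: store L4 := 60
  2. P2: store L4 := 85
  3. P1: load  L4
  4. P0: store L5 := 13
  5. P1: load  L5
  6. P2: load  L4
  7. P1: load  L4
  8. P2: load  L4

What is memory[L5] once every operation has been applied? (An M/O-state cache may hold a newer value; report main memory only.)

memory[L5] = 70

  op1 P1: store L4 := 60 → I/M/I on L4; bus BusRdX; mem=10
  op2 P2: store L4 := 85 → I/I/M on L4; bus BusRdX Flush; mem=60
  op3 P1: load  L4 → I/S/O on L4; bus BusRd; mem=60
  op4 P0: store L5 := 13 → M/I/I on L5; bus BusRdX; mem=70
  op5 P1: load  L5 → O/S/I on L5; bus BusRd; mem=70
  op6 P2: load  L4 → I/S/O on L4; bus (none); mem=60
  op7 P1: load  L4 → I/S/O on L4; bus (none); mem=60
  op8 P2: load  L4 → I/S/O on L4; bus (none); mem=60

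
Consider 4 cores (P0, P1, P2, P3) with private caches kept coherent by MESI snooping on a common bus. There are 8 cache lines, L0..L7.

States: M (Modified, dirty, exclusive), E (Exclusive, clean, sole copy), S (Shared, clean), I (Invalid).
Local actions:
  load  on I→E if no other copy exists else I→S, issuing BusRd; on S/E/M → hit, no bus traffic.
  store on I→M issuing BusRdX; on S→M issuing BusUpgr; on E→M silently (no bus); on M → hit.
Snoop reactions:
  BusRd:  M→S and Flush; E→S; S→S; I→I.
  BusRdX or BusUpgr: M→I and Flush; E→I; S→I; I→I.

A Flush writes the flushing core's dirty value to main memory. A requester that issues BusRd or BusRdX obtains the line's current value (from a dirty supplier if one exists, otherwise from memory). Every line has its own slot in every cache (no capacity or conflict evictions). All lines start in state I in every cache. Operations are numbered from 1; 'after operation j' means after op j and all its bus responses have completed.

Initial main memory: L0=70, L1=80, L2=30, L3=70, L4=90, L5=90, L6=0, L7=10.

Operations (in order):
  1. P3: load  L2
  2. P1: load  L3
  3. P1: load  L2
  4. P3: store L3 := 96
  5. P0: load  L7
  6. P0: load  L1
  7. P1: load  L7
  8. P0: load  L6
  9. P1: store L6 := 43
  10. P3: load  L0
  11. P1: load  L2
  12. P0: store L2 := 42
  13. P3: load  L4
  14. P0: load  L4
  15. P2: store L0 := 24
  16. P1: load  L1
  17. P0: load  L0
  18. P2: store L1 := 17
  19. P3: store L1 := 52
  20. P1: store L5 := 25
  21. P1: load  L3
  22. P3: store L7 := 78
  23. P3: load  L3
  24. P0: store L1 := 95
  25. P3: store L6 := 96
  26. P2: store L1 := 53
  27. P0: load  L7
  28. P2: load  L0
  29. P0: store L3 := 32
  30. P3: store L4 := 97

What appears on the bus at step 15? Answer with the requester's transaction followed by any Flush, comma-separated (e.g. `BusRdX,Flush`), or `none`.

bus = BusRdX

step 1: P3: load  L2  ⟶  IIIE  (L2)  txn=BusRd  M[L2]=30
step 2: P1: load  L3  ⟶  IEII  (L3)  txn=BusRd  M[L3]=70
step 3: P1: load  L2  ⟶  ISIS  (L2)  txn=BusRd  M[L2]=30
step 4: P3: store L3 := 96  ⟶  IIIM  (L3)  txn=BusRdX  M[L3]=70
step 5: P0: load  L7  ⟶  EIII  (L7)  txn=BusRd  M[L7]=10
step 6: P0: load  L1  ⟶  EIII  (L1)  txn=BusRd  M[L1]=80
step 7: P1: load  L7  ⟶  SSII  (L7)  txn=BusRd  M[L7]=10
step 8: P0: load  L6  ⟶  EIII  (L6)  txn=BusRd  M[L6]=0
step 9: P1: store L6 := 43  ⟶  IMII  (L6)  txn=BusRdX  M[L6]=0
step 10: P3: load  L0  ⟶  IIIE  (L0)  txn=BusRd  M[L0]=70
step 11: P1: load  L2  ⟶  ISIS  (L2)  txn=∅  M[L2]=30
step 12: P0: store L2 := 42  ⟶  MIII  (L2)  txn=BusRdX  M[L2]=30
step 13: P3: load  L4  ⟶  IIIE  (L4)  txn=BusRd  M[L4]=90
step 14: P0: load  L4  ⟶  SIIS  (L4)  txn=BusRd  M[L4]=90
step 15: P2: store L0 := 24  ⟶  IIMI  (L0)  txn=BusRdX  M[L0]=70
step 16: P1: load  L1  ⟶  SSII  (L1)  txn=BusRd  M[L1]=80
step 17: P0: load  L0  ⟶  SISI  (L0)  txn=BusRd+Flush  M[L0]=24
step 18: P2: store L1 := 17  ⟶  IIMI  (L1)  txn=BusRdX  M[L1]=80
step 19: P3: store L1 := 52  ⟶  IIIM  (L1)  txn=BusRdX+Flush  M[L1]=17
step 20: P1: store L5 := 25  ⟶  IMII  (L5)  txn=BusRdX  M[L5]=90
step 21: P1: load  L3  ⟶  ISIS  (L3)  txn=BusRd+Flush  M[L3]=96
step 22: P3: store L7 := 78  ⟶  IIIM  (L7)  txn=BusRdX  M[L7]=10
step 23: P3: load  L3  ⟶  ISIS  (L3)  txn=∅  M[L3]=96
step 24: P0: store L1 := 95  ⟶  MIII  (L1)  txn=BusRdX+Flush  M[L1]=52
step 25: P3: store L6 := 96  ⟶  IIIM  (L6)  txn=BusRdX+Flush  M[L6]=43
step 26: P2: store L1 := 53  ⟶  IIMI  (L1)  txn=BusRdX+Flush  M[L1]=95
step 27: P0: load  L7  ⟶  SIIS  (L7)  txn=BusRd+Flush  M[L7]=78
step 28: P2: load  L0  ⟶  SISI  (L0)  txn=∅  M[L0]=24
step 29: P0: store L3 := 32  ⟶  MIII  (L3)  txn=BusRdX  M[L3]=96
step 30: P3: store L4 := 97  ⟶  IIIM  (L4)  txn=BusUpgr  M[L4]=90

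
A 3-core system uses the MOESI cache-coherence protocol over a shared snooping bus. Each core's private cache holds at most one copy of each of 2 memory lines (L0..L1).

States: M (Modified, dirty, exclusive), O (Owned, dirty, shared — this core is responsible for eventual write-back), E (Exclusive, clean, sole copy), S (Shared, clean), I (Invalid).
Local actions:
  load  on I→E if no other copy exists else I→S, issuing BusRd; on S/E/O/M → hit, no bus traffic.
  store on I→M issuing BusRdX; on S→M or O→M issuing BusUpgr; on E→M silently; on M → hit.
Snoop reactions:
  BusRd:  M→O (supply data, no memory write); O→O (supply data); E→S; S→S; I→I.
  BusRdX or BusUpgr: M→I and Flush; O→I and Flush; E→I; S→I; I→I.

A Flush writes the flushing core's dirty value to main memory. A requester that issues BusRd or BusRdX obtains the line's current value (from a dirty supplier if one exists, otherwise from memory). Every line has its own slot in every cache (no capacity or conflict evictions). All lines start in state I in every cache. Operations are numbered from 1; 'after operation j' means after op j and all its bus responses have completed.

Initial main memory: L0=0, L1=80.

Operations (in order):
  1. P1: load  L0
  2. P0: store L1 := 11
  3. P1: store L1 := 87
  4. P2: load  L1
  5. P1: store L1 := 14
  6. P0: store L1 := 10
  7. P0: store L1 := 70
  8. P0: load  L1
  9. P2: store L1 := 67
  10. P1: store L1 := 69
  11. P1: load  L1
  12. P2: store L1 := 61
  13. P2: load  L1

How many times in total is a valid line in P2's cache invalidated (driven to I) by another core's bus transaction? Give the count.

invalidations = 2

[1] P1: load  L0 | P0:I, P1:E(0), P2:I | bus: BusRd
[2] P0: store L1 := 11 | P0:M(11), P1:I, P2:I | bus: BusRdX
[3] P1: store L1 := 87 | P0:I, P1:M(87), P2:I | bus: BusRdX,Flush
[4] P2: load  L1 | P0:I, P1:O(87), P2:S(87) | bus: BusRd
[5] P1: store L1 := 14 | P0:I, P1:M(14), P2:I | bus: BusUpgr
[6] P0: store L1 := 10 | P0:M(10), P1:I, P2:I | bus: BusRdX,Flush
[7] P0: store L1 := 70 | P0:M(70), P1:I, P2:I | bus: none
[8] P0: load  L1 | P0:M(70), P1:I, P2:I | bus: none
[9] P2: store L1 := 67 | P0:I, P1:I, P2:M(67) | bus: BusRdX,Flush
[10] P1: store L1 := 69 | P0:I, P1:M(69), P2:I | bus: BusRdX,Flush
[11] P1: load  L1 | P0:I, P1:M(69), P2:I | bus: none
[12] P2: store L1 := 61 | P0:I, P1:I, P2:M(61) | bus: BusRdX,Flush
[13] P2: load  L1 | P0:I, P1:I, P2:M(61) | bus: none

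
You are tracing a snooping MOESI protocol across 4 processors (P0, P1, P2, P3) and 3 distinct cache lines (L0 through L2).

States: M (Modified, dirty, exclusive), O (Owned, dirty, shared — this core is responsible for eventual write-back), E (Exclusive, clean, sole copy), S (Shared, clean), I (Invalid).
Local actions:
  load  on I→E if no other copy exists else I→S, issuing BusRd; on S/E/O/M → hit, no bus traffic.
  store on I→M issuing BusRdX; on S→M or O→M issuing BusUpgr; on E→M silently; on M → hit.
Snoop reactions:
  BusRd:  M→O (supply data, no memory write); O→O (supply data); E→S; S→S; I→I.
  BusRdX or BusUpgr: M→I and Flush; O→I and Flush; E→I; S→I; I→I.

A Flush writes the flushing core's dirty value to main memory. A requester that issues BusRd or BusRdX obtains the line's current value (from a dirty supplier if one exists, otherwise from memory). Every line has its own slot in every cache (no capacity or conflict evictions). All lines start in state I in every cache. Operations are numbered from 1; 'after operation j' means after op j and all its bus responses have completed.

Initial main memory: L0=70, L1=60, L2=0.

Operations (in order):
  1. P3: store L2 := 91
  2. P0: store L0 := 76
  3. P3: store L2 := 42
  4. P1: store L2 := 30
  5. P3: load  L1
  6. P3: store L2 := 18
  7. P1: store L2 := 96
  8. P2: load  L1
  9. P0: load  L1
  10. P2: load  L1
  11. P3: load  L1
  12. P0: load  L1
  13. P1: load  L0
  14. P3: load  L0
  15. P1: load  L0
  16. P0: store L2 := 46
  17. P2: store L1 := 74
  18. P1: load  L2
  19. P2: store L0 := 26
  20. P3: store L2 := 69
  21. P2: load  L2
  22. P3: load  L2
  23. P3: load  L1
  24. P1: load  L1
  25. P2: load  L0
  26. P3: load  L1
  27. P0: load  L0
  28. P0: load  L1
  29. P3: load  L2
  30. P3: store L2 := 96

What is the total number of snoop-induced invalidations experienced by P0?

  op1 P3: store L2 := 91 → I/I/I/M on L2; bus BusRdX; mem=0
  op2 P0: store L0 := 76 → M/I/I/I on L0; bus BusRdX; mem=70
  op3 P3: store L2 := 42 → I/I/I/M on L2; bus (none); mem=0
  op4 P1: store L2 := 30 → I/M/I/I on L2; bus BusRdX Flush; mem=42
  op5 P3: load  L1 → I/I/I/E on L1; bus BusRd; mem=60
  op6 P3: store L2 := 18 → I/I/I/M on L2; bus BusRdX Flush; mem=30
  op7 P1: store L2 := 96 → I/M/I/I on L2; bus BusRdX Flush; mem=18
  op8 P2: load  L1 → I/I/S/S on L1; bus BusRd; mem=60
  op9 P0: load  L1 → S/I/S/S on L1; bus BusRd; mem=60
  op10 P2: load  L1 → S/I/S/S on L1; bus (none); mem=60
  op11 P3: load  L1 → S/I/S/S on L1; bus (none); mem=60
  op12 P0: load  L1 → S/I/S/S on L1; bus (none); mem=60
  op13 P1: load  L0 → O/S/I/I on L0; bus BusRd; mem=70
  op14 P3: load  L0 → O/S/I/S on L0; bus BusRd; mem=70
  op15 P1: load  L0 → O/S/I/S on L0; bus (none); mem=70
  op16 P0: store L2 := 46 → M/I/I/I on L2; bus BusRdX Flush; mem=96
  op17 P2: store L1 := 74 → I/I/M/I on L1; bus BusUpgr; mem=60
  op18 P1: load  L2 → O/S/I/I on L2; bus BusRd; mem=96
  op19 P2: store L0 := 26 → I/I/M/I on L0; bus BusRdX Flush; mem=76
  op20 P3: store L2 := 69 → I/I/I/M on L2; bus BusRdX Flush; mem=46
  op21 P2: load  L2 → I/I/S/O on L2; bus BusRd; mem=46
  op22 P3: load  L2 → I/I/S/O on L2; bus (none); mem=46
  op23 P3: load  L1 → I/I/O/S on L1; bus BusRd; mem=60
  op24 P1: load  L1 → I/S/O/S on L1; bus BusRd; mem=60
  op25 P2: load  L0 → I/I/M/I on L0; bus (none); mem=76
  op26 P3: load  L1 → I/S/O/S on L1; bus (none); mem=60
  op27 P0: load  L0 → S/I/O/I on L0; bus BusRd; mem=76
  op28 P0: load  L1 → S/S/O/S on L1; bus BusRd; mem=60
  op29 P3: load  L2 → I/I/S/O on L2; bus (none); mem=46
  op30 P3: store L2 := 96 → I/I/I/M on L2; bus BusUpgr; mem=46

invalidations = 3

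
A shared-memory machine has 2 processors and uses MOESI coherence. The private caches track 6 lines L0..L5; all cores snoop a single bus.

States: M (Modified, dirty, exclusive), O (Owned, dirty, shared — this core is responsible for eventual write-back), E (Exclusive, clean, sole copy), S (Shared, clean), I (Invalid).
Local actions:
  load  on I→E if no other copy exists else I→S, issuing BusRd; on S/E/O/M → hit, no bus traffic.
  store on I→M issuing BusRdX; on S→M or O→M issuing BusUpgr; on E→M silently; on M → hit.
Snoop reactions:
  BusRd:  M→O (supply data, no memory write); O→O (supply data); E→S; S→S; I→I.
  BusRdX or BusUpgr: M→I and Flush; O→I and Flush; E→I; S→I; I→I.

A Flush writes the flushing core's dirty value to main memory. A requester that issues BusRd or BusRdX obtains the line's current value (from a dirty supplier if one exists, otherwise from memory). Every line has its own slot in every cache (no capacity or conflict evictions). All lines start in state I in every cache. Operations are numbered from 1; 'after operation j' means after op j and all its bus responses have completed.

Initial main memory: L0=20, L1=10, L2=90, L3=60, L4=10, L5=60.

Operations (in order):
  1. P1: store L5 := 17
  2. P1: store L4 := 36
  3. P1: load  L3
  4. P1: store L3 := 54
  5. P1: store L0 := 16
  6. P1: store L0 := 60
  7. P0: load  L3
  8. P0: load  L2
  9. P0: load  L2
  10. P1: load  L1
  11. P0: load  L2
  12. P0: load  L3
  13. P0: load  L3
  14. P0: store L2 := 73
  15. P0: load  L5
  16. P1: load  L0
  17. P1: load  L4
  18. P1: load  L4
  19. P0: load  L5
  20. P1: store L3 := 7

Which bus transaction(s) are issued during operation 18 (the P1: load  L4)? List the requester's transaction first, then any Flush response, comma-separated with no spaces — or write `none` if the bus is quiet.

step 1: P1: store L5 := 17  ⟶  IM  (L5)  txn=BusRdX  M[L5]=60
step 2: P1: store L4 := 36  ⟶  IM  (L4)  txn=BusRdX  M[L4]=10
step 3: P1: load  L3  ⟶  IE  (L3)  txn=BusRd  M[L3]=60
step 4: P1: store L3 := 54  ⟶  IM  (L3)  txn=∅  M[L3]=60
step 5: P1: store L0 := 16  ⟶  IM  (L0)  txn=BusRdX  M[L0]=20
step 6: P1: store L0 := 60  ⟶  IM  (L0)  txn=∅  M[L0]=20
step 7: P0: load  L3  ⟶  SO  (L3)  txn=BusRd  M[L3]=60
step 8: P0: load  L2  ⟶  EI  (L2)  txn=BusRd  M[L2]=90
step 9: P0: load  L2  ⟶  EI  (L2)  txn=∅  M[L2]=90
step 10: P1: load  L1  ⟶  IE  (L1)  txn=BusRd  M[L1]=10
step 11: P0: load  L2  ⟶  EI  (L2)  txn=∅  M[L2]=90
step 12: P0: load  L3  ⟶  SO  (L3)  txn=∅  M[L3]=60
step 13: P0: load  L3  ⟶  SO  (L3)  txn=∅  M[L3]=60
step 14: P0: store L2 := 73  ⟶  MI  (L2)  txn=∅  M[L2]=90
step 15: P0: load  L5  ⟶  SO  (L5)  txn=BusRd  M[L5]=60
step 16: P1: load  L0  ⟶  IM  (L0)  txn=∅  M[L0]=20
step 17: P1: load  L4  ⟶  IM  (L4)  txn=∅  M[L4]=10
step 18: P1: load  L4  ⟶  IM  (L4)  txn=∅  M[L4]=10
step 19: P0: load  L5  ⟶  SO  (L5)  txn=∅  M[L5]=60
step 20: P1: store L3 := 7  ⟶  IM  (L3)  txn=BusUpgr  M[L3]=60

bus = none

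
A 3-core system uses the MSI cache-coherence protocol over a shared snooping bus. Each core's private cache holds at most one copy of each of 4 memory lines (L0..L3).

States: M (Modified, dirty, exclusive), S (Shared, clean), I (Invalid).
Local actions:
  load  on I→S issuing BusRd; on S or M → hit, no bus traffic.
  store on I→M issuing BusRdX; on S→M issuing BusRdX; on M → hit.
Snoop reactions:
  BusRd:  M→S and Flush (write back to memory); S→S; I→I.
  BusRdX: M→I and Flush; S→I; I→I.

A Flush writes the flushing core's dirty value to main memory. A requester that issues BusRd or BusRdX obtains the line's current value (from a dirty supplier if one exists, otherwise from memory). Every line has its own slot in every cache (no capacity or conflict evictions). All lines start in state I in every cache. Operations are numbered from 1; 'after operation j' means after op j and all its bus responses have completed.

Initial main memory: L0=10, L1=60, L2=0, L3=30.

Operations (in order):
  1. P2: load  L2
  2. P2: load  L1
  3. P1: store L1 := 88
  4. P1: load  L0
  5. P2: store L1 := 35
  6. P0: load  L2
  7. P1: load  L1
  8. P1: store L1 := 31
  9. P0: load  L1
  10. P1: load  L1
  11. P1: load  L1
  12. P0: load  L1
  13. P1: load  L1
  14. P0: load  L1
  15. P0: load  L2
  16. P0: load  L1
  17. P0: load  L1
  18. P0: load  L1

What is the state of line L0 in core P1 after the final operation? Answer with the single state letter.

state = S

  op1 P2: load  L2 → I/I/S on L2; bus BusRd; mem=0
  op2 P2: load  L1 → I/I/S on L1; bus BusRd; mem=60
  op3 P1: store L1 := 88 → I/M/I on L1; bus BusRdX; mem=60
  op4 P1: load  L0 → I/S/I on L0; bus BusRd; mem=10
  op5 P2: store L1 := 35 → I/I/M on L1; bus BusRdX Flush; mem=88
  op6 P0: load  L2 → S/I/S on L2; bus BusRd; mem=0
  op7 P1: load  L1 → I/S/S on L1; bus BusRd Flush; mem=35
  op8 P1: store L1 := 31 → I/M/I on L1; bus BusRdX; mem=35
  op9 P0: load  L1 → S/S/I on L1; bus BusRd Flush; mem=31
  op10 P1: load  L1 → S/S/I on L1; bus (none); mem=31
  op11 P1: load  L1 → S/S/I on L1; bus (none); mem=31
  op12 P0: load  L1 → S/S/I on L1; bus (none); mem=31
  op13 P1: load  L1 → S/S/I on L1; bus (none); mem=31
  op14 P0: load  L1 → S/S/I on L1; bus (none); mem=31
  op15 P0: load  L2 → S/I/S on L2; bus (none); mem=0
  op16 P0: load  L1 → S/S/I on L1; bus (none); mem=31
  op17 P0: load  L1 → S/S/I on L1; bus (none); mem=31
  op18 P0: load  L1 → S/S/I on L1; bus (none); mem=31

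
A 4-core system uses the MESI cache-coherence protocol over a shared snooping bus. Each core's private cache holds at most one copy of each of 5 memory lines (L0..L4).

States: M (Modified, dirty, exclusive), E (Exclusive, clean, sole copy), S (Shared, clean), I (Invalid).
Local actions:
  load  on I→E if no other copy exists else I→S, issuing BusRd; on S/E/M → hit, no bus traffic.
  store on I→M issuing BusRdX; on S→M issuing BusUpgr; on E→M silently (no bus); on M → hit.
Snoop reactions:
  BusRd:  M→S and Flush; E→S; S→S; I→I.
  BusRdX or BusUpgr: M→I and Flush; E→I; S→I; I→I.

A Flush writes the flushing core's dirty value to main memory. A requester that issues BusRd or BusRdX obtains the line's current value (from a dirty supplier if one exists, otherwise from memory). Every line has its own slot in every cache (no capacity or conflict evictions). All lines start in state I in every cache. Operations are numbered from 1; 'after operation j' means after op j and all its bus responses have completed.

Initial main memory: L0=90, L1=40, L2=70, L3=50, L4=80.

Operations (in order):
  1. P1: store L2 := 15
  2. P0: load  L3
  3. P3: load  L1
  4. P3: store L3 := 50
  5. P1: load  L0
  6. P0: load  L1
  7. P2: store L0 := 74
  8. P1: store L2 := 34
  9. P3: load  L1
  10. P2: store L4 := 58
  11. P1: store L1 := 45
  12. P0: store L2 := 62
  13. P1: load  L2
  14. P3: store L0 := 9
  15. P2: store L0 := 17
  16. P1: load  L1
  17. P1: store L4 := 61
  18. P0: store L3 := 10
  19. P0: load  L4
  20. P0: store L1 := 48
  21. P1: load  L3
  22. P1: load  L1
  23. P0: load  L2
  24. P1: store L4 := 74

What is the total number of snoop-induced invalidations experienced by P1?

invalidations = 3

1. P1: store L2 := 15  bus=[BusRdX]  L2: P0=I P1=M P2=I P3=I  mem[L2]=70
2. P0: load  L3  bus=[BusRd]  L3: P0=E P1=I P2=I P3=I  mem[L3]=50
3. P3: load  L1  bus=[BusRd]  L1: P0=I P1=I P2=I P3=E  mem[L1]=40
4. P3: store L3 := 50  bus=[BusRdX]  L3: P0=I P1=I P2=I P3=M  mem[L3]=50
5. P1: load  L0  bus=[BusRd]  L0: P0=I P1=E P2=I P3=I  mem[L0]=90
6. P0: load  L1  bus=[BusRd]  L1: P0=S P1=I P2=I P3=S  mem[L1]=40
7. P2: store L0 := 74  bus=[BusRdX]  L0: P0=I P1=I P2=M P3=I  mem[L0]=90
8. P1: store L2 := 34  bus=[-]  L2: P0=I P1=M P2=I P3=I  mem[L2]=70
9. P3: load  L1  bus=[-]  L1: P0=S P1=I P2=I P3=S  mem[L1]=40
10. P2: store L4 := 58  bus=[BusRdX]  L4: P0=I P1=I P2=M P3=I  mem[L4]=80
11. P1: store L1 := 45  bus=[BusRdX]  L1: P0=I P1=M P2=I P3=I  mem[L1]=40
12. P0: store L2 := 62  bus=[BusRdX,Flush]  L2: P0=M P1=I P2=I P3=I  mem[L2]=34
13. P1: load  L2  bus=[BusRd,Flush]  L2: P0=S P1=S P2=I P3=I  mem[L2]=62
14. P3: store L0 := 9  bus=[BusRdX,Flush]  L0: P0=I P1=I P2=I P3=M  mem[L0]=74
15. P2: store L0 := 17  bus=[BusRdX,Flush]  L0: P0=I P1=I P2=M P3=I  mem[L0]=9
16. P1: load  L1  bus=[-]  L1: P0=I P1=M P2=I P3=I  mem[L1]=40
17. P1: store L4 := 61  bus=[BusRdX,Flush]  L4: P0=I P1=M P2=I P3=I  mem[L4]=58
18. P0: store L3 := 10  bus=[BusRdX,Flush]  L3: P0=M P1=I P2=I P3=I  mem[L3]=50
19. P0: load  L4  bus=[BusRd,Flush]  L4: P0=S P1=S P2=I P3=I  mem[L4]=61
20. P0: store L1 := 48  bus=[BusRdX,Flush]  L1: P0=M P1=I P2=I P3=I  mem[L1]=45
21. P1: load  L3  bus=[BusRd,Flush]  L3: P0=S P1=S P2=I P3=I  mem[L3]=10
22. P1: load  L1  bus=[BusRd,Flush]  L1: P0=S P1=S P2=I P3=I  mem[L1]=48
23. P0: load  L2  bus=[-]  L2: P0=S P1=S P2=I P3=I  mem[L2]=62
24. P1: store L4 := 74  bus=[BusUpgr]  L4: P0=I P1=M P2=I P3=I  mem[L4]=61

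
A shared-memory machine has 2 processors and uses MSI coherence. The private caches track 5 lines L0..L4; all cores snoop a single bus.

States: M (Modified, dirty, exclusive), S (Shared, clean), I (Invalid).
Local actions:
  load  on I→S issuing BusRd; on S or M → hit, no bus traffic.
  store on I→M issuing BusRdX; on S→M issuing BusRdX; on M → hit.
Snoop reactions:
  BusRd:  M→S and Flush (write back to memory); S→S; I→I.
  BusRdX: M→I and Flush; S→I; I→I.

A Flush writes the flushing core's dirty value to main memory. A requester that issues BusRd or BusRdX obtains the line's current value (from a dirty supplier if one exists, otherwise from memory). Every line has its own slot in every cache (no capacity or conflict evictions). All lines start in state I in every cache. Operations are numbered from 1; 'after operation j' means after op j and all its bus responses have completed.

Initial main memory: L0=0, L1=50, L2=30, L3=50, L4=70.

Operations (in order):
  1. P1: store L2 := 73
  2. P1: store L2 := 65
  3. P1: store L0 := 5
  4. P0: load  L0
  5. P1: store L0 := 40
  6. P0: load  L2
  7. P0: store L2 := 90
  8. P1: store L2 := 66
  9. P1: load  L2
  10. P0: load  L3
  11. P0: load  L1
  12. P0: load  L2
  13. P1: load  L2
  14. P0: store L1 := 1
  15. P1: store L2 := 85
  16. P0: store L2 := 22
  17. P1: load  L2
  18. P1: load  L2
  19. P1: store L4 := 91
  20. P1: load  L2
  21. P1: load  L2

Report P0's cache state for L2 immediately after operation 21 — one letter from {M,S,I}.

state = S

  op1 P1: store L2 := 73 → I/M on L2; bus BusRdX; mem=30
  op2 P1: store L2 := 65 → I/M on L2; bus (none); mem=30
  op3 P1: store L0 := 5 → I/M on L0; bus BusRdX; mem=0
  op4 P0: load  L0 → S/S on L0; bus BusRd Flush; mem=5
  op5 P1: store L0 := 40 → I/M on L0; bus BusRdX; mem=5
  op6 P0: load  L2 → S/S on L2; bus BusRd Flush; mem=65
  op7 P0: store L2 := 90 → M/I on L2; bus BusRdX; mem=65
  op8 P1: store L2 := 66 → I/M on L2; bus BusRdX Flush; mem=90
  op9 P1: load  L2 → I/M on L2; bus (none); mem=90
  op10 P0: load  L3 → S/I on L3; bus BusRd; mem=50
  op11 P0: load  L1 → S/I on L1; bus BusRd; mem=50
  op12 P0: load  L2 → S/S on L2; bus BusRd Flush; mem=66
  op13 P1: load  L2 → S/S on L2; bus (none); mem=66
  op14 P0: store L1 := 1 → M/I on L1; bus BusRdX; mem=50
  op15 P1: store L2 := 85 → I/M on L2; bus BusRdX; mem=66
  op16 P0: store L2 := 22 → M/I on L2; bus BusRdX Flush; mem=85
  op17 P1: load  L2 → S/S on L2; bus BusRd Flush; mem=22
  op18 P1: load  L2 → S/S on L2; bus (none); mem=22
  op19 P1: store L4 := 91 → I/M on L4; bus BusRdX; mem=70
  op20 P1: load  L2 → S/S on L2; bus (none); mem=22
  op21 P1: load  L2 → S/S on L2; bus (none); mem=22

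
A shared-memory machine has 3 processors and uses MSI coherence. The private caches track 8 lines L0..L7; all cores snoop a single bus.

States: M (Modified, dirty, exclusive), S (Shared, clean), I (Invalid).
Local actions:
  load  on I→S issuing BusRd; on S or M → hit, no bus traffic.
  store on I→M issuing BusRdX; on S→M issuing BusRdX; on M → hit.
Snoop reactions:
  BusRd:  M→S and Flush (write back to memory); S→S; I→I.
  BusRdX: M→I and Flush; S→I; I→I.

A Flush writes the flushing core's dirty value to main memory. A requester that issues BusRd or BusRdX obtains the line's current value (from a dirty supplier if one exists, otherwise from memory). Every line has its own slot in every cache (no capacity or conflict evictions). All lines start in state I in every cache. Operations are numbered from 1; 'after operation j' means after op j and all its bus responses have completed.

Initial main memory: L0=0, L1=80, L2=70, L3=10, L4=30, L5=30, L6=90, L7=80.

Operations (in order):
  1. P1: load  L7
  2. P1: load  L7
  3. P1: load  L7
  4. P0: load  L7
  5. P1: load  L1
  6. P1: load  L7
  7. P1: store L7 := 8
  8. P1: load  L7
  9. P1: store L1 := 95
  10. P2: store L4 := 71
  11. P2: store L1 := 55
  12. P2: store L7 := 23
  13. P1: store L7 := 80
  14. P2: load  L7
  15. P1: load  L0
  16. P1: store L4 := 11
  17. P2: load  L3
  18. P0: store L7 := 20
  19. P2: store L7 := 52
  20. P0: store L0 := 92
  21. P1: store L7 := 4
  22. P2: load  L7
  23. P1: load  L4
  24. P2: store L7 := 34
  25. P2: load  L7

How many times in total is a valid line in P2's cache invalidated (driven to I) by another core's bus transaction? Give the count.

[1] P1: load  L7 | P0:I, P1:S(80), P2:I | bus: BusRd
[2] P1: load  L7 | P0:I, P1:S(80), P2:I | bus: none
[3] P1: load  L7 | P0:I, P1:S(80), P2:I | bus: none
[4] P0: load  L7 | P0:S(80), P1:S(80), P2:I | bus: BusRd
[5] P1: load  L1 | P0:I, P1:S(80), P2:I | bus: BusRd
[6] P1: load  L7 | P0:S(80), P1:S(80), P2:I | bus: none
[7] P1: store L7 := 8 | P0:I, P1:M(8), P2:I | bus: BusRdX
[8] P1: load  L7 | P0:I, P1:M(8), P2:I | bus: none
[9] P1: store L1 := 95 | P0:I, P1:M(95), P2:I | bus: BusRdX
[10] P2: store L4 := 71 | P0:I, P1:I, P2:M(71) | bus: BusRdX
[11] P2: store L1 := 55 | P0:I, P1:I, P2:M(55) | bus: BusRdX,Flush
[12] P2: store L7 := 23 | P0:I, P1:I, P2:M(23) | bus: BusRdX,Flush
[13] P1: store L7 := 80 | P0:I, P1:M(80), P2:I | bus: BusRdX,Flush
[14] P2: load  L7 | P0:I, P1:S(80), P2:S(80) | bus: BusRd,Flush
[15] P1: load  L0 | P0:I, P1:S(0), P2:I | bus: BusRd
[16] P1: store L4 := 11 | P0:I, P1:M(11), P2:I | bus: BusRdX,Flush
[17] P2: load  L3 | P0:I, P1:I, P2:S(10) | bus: BusRd
[18] P0: store L7 := 20 | P0:M(20), P1:I, P2:I | bus: BusRdX
[19] P2: store L7 := 52 | P0:I, P1:I, P2:M(52) | bus: BusRdX,Flush
[20] P0: store L0 := 92 | P0:M(92), P1:I, P2:I | bus: BusRdX
[21] P1: store L7 := 4 | P0:I, P1:M(4), P2:I | bus: BusRdX,Flush
[22] P2: load  L7 | P0:I, P1:S(4), P2:S(4) | bus: BusRd,Flush
[23] P1: load  L4 | P0:I, P1:M(11), P2:I | bus: none
[24] P2: store L7 := 34 | P0:I, P1:I, P2:M(34) | bus: BusRdX
[25] P2: load  L7 | P0:I, P1:I, P2:M(34) | bus: none

invalidations = 4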